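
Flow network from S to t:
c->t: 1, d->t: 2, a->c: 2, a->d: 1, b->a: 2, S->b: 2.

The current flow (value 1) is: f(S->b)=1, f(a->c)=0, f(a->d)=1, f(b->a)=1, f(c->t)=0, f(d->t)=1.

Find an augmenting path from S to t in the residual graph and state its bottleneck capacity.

Residual along S->b->a->c->t: S->b: 1, b->a: 1, a->c: 2, c->t: 1.
Bottleneck = min = 1.

S->b->a->c->t, bottleneck 1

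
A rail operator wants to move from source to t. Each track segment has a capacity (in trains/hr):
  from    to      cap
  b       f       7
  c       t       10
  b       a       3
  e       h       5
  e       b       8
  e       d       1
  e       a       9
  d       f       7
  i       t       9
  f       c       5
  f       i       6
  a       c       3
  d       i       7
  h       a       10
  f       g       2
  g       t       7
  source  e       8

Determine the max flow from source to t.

Augment source→e→d→i→t: bottleneck 1. Total 1.
Augment source→e→a→c→t: bottleneck 3. Total 4.
Augment source→e→b→f→c→t: bottleneck 4. Total 8.
No augmenting path remains in the residual graph.

8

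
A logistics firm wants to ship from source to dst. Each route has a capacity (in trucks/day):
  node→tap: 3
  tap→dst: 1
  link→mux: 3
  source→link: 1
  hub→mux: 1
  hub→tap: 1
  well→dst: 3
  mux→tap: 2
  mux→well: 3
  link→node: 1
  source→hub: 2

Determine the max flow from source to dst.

3

Augment source→hub→tap→dst: bottleneck 1. Total 1.
Augment source→hub→mux→well→dst: bottleneck 1. Total 2.
Augment source→link→mux→well→dst: bottleneck 1. Total 3.
No augmenting path remains in the residual graph.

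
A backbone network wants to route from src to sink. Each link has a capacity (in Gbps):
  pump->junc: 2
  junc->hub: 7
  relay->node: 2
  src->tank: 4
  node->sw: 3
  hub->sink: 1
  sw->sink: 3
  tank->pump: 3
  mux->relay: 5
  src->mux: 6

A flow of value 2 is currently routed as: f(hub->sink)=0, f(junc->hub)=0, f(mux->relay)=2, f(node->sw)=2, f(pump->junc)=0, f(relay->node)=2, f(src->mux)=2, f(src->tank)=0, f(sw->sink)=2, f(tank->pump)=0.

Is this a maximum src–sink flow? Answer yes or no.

No

Residual path src->tank->pump->junc->hub->sink has bottleneck 1 > 0.
Pushing 1 along it raises the flow to 3, so the given flow is not maximum.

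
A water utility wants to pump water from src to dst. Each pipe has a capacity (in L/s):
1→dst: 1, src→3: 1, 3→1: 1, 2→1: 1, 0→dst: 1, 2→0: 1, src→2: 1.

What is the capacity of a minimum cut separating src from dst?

2

Max flow = 2 (via 2 augmenting paths).
In the residual at optimum, the set reachable from src is {src}.
Cut edges: src→2 (cap 1), src→3 (cap 1). Sum = 2.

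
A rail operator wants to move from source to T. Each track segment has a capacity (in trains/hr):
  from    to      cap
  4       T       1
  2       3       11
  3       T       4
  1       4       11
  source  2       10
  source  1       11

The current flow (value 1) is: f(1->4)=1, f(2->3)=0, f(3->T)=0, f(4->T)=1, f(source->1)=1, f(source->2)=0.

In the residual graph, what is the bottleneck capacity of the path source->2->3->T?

Residual capacities along the path: source->2: 10, 2->3: 11, 3->T: 4.
Minimum is 4.

4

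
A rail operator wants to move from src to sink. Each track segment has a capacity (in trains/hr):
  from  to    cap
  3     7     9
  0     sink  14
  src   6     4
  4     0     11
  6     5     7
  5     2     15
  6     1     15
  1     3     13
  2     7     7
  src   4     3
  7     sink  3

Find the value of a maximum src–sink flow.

Augment src→4→0→sink: bottleneck 3. Total 3.
Augment src→6→5→2→7→sink: bottleneck 3. Total 6.
No augmenting path remains in the residual graph.

6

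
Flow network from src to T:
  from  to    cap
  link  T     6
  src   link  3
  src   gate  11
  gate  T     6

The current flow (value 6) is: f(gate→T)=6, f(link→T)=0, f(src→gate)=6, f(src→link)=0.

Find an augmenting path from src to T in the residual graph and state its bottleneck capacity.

src→link→T, bottleneck 3

Residual along src→link→T: src→link: 3, link→T: 6.
Bottleneck = min = 3.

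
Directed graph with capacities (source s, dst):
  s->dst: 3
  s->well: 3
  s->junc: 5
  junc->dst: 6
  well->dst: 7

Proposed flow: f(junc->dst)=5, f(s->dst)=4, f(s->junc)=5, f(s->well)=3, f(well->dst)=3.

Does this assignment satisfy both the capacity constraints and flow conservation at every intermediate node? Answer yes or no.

Capacity violated on s->dst: flow 4 > capacity 3.

No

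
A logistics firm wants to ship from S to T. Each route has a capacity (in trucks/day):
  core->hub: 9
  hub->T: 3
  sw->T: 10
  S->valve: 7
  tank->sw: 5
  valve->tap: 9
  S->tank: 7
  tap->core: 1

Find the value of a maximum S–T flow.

Augment S->tank->sw->T: bottleneck 5. Total 5.
Augment S->valve->tap->core->hub->T: bottleneck 1. Total 6.
No augmenting path remains in the residual graph.

6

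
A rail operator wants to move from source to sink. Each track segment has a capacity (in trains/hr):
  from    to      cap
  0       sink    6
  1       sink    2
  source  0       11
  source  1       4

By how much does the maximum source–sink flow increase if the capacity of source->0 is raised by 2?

0

Original max flow = 8.
Edge source->0 does not cross the min cut (source side {0, 1, source}), so extra capacity there cannot help.
New max flow = 8. Increase = 0.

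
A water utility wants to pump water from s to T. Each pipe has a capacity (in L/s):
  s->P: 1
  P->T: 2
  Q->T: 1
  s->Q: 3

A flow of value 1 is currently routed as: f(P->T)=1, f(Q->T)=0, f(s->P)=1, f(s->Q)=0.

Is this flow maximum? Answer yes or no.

Residual path s->Q->T has bottleneck 1 > 0.
Pushing 1 along it raises the flow to 2, so the given flow is not maximum.

No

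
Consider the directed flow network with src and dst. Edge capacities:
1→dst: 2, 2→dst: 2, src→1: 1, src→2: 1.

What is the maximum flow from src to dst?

Augment src→2→dst: bottleneck 1. Total 1.
Augment src→1→dst: bottleneck 1. Total 2.
No augmenting path remains in the residual graph.

2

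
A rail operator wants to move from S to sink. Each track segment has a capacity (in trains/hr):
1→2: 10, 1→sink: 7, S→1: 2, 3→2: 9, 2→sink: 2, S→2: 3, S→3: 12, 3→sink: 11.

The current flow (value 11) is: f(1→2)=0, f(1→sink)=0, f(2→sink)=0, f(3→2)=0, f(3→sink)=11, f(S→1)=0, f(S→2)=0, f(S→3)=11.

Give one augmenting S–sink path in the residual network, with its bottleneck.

Residual along S→1→sink: S→1: 2, 1→sink: 7.
Bottleneck = min = 2.

S→1→sink, bottleneck 2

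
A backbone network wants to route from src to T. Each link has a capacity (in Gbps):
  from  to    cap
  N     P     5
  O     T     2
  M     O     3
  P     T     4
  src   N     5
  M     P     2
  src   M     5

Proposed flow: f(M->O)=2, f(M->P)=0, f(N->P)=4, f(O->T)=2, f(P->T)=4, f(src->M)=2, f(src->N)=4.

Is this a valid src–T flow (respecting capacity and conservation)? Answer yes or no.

Every edge has 0 ≤ f(e) ≤ cap(e).
At each intermediate node, inflow equals outflow.

Yes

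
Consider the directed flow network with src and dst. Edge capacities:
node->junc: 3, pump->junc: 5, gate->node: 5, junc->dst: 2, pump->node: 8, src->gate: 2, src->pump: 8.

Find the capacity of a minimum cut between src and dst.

Max flow = 2 (via 1 augmenting path).
In the residual at optimum, the set reachable from src is {gate, junc, node, pump, src}.
Cut edges: junc->dst (cap 2). Sum = 2.

2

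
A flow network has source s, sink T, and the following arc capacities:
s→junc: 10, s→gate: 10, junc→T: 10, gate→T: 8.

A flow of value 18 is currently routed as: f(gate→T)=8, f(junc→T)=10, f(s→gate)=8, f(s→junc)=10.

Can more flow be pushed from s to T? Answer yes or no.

No

Residual reachable from s: {gate, s}; T is not reachable.
Saturated cut: s→junc, gate→T with total capacity 18 = current flow value. Flow is maximum.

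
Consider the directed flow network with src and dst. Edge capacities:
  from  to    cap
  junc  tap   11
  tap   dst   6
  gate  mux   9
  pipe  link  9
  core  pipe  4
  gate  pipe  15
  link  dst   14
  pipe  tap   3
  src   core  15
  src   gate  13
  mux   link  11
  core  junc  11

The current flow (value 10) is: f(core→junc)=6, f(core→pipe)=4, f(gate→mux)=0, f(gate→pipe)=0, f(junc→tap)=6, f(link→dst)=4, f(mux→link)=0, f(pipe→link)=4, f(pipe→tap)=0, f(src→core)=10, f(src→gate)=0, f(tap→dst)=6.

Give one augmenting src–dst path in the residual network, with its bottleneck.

Residual along src→gate→pipe→link→dst: src→gate: 13, gate→pipe: 15, pipe→link: 5, link→dst: 10.
Bottleneck = min = 5.

src→gate→pipe→link→dst, bottleneck 5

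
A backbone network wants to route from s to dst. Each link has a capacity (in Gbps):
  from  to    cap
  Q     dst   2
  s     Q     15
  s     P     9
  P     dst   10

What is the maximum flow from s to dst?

Augment s→Q→dst: bottleneck 2. Total 2.
Augment s→P→dst: bottleneck 9. Total 11.
No augmenting path remains in the residual graph.

11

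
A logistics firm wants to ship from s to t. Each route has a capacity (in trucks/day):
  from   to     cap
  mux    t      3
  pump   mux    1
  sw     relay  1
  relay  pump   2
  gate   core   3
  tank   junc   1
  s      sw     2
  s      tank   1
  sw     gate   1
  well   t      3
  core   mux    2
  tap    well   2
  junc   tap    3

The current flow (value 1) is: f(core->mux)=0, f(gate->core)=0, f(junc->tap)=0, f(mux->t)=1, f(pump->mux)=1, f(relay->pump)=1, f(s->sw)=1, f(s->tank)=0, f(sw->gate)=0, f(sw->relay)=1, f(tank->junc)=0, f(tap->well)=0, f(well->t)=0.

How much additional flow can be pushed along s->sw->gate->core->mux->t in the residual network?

1

Residual capacities along the path: s->sw: 1, sw->gate: 1, gate->core: 3, core->mux: 2, mux->t: 2.
Minimum is 1.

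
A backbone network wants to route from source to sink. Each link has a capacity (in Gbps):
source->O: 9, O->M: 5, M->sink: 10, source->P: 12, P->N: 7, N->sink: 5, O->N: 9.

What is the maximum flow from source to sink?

10

Augment source->P->N->sink: bottleneck 5. Total 5.
Augment source->O->M->sink: bottleneck 5. Total 10.
No augmenting path remains in the residual graph.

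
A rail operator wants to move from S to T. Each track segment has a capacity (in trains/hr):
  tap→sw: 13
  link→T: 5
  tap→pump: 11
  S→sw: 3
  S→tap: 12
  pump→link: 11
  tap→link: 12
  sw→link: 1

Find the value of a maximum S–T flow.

5

Augment S→tap→link→T: bottleneck 5. Total 5.
No augmenting path remains in the residual graph.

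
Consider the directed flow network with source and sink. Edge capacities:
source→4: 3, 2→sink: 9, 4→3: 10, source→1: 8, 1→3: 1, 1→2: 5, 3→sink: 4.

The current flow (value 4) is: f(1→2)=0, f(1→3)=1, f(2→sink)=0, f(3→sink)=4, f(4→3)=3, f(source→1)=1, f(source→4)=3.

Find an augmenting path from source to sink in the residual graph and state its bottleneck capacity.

Residual along source→1→2→sink: source→1: 7, 1→2: 5, 2→sink: 9.
Bottleneck = min = 5.

source→1→2→sink, bottleneck 5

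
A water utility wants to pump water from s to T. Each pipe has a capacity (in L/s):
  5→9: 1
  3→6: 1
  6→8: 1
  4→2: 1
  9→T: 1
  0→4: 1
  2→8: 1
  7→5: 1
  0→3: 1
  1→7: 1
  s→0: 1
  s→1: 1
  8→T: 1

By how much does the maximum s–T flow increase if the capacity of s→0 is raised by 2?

0

Original max flow = 2.
Even with extra capacity on s→0, another cut of capacity 2 remains binding.
New max flow = 2. Increase = 0.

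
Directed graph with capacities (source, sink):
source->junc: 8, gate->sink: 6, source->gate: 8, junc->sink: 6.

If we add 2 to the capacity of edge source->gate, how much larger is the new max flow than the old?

Original max flow = 12.
Edge source->gate does not cross the min cut (source side {gate, junc, source}), so extra capacity there cannot help.
New max flow = 12. Increase = 0.

0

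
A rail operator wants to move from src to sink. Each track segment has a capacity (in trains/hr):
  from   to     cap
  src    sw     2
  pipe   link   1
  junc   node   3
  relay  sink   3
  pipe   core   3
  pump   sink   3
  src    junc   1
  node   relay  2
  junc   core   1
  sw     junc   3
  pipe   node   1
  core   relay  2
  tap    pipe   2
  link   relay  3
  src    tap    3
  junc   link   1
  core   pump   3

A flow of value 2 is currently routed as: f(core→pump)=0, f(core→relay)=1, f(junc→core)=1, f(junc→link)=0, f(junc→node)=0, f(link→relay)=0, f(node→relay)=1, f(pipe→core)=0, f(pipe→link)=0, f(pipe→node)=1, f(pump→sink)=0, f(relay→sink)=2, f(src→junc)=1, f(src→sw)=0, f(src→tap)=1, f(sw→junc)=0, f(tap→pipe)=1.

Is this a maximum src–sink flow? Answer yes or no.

No

Residual path src→tap→pipe→link→relay→sink has bottleneck 1 > 0.
Pushing 1 along it raises the flow to 3, so the given flow is not maximum.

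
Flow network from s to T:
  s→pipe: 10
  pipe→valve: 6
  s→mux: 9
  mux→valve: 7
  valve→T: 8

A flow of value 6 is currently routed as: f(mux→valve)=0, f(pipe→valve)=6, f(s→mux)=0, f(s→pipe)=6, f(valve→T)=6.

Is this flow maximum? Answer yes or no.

No

Residual path s→mux→valve→T has bottleneck 2 > 0.
Pushing 2 along it raises the flow to 8, so the given flow is not maximum.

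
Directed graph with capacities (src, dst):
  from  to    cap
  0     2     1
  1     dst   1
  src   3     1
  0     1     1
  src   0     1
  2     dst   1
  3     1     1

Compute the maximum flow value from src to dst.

Augment src→3→1→dst: bottleneck 1. Total 1.
Augment src→0→2→dst: bottleneck 1. Total 2.
No augmenting path remains in the residual graph.

2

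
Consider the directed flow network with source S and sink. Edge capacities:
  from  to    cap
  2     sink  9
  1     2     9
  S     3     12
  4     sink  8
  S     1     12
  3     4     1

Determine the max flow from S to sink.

10

Augment S→1→2→sink: bottleneck 9. Total 9.
Augment S→3→4→sink: bottleneck 1. Total 10.
No augmenting path remains in the residual graph.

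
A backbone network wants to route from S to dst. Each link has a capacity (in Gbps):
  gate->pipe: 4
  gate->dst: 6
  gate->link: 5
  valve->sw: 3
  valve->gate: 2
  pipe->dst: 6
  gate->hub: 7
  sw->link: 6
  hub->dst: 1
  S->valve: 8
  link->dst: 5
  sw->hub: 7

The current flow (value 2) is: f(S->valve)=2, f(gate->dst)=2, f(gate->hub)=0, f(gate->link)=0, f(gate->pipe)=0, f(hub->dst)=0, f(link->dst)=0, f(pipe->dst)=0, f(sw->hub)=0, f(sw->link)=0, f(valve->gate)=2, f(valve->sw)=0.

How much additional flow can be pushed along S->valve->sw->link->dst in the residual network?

3

Residual capacities along the path: S->valve: 6, valve->sw: 3, sw->link: 6, link->dst: 5.
Minimum is 3.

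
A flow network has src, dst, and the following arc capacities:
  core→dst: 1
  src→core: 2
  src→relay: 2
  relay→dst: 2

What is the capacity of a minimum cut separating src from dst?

3

Max flow = 3 (via 2 augmenting paths).
In the residual at optimum, the set reachable from src is {core, src}.
Cut edges: src→relay (cap 2), core→dst (cap 1). Sum = 3.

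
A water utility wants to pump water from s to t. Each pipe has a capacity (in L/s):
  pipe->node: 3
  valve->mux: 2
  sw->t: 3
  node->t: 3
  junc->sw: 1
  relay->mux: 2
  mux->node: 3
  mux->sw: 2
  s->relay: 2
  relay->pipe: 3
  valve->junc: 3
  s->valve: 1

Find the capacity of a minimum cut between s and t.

3

Max flow = 3 (via 2 augmenting paths).
In the residual at optimum, the set reachable from s is {s}.
Cut edges: s->valve (cap 1), s->relay (cap 2). Sum = 3.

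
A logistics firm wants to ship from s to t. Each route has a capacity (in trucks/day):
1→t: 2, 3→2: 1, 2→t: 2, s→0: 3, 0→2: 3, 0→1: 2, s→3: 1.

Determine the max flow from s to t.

4

Augment s→3→2→t: bottleneck 1. Total 1.
Augment s→0→2→t: bottleneck 1. Total 2.
Augment s→0→1→t: bottleneck 2. Total 4.
No augmenting path remains in the residual graph.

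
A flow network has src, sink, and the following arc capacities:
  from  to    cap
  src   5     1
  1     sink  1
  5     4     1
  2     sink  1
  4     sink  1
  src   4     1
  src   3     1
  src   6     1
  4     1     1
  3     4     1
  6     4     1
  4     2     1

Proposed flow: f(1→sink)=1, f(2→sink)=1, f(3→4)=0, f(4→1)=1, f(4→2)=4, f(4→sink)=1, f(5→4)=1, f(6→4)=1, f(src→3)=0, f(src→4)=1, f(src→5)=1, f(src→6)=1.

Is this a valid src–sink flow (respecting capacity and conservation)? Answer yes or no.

No

Capacity violated on 4→2: flow 4 > capacity 1.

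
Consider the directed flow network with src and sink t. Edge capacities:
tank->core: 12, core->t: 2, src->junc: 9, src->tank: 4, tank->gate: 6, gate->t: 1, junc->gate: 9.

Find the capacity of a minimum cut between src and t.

3

Max flow = 3 (via 2 augmenting paths).
In the residual at optimum, the set reachable from src is {core, gate, junc, src, tank}.
Cut edges: core->t (cap 2), gate->t (cap 1). Sum = 3.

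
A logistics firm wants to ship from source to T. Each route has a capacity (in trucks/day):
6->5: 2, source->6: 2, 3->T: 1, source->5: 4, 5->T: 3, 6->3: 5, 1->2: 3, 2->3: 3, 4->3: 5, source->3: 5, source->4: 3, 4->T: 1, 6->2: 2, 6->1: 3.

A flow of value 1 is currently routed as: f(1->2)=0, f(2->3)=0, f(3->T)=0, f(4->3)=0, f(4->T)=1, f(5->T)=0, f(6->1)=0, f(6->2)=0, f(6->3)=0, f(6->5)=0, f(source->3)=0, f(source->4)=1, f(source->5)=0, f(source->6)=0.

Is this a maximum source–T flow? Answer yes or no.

Residual path source->3->T has bottleneck 1 > 0.
Pushing 1 along it raises the flow to 2, so the given flow is not maximum.

No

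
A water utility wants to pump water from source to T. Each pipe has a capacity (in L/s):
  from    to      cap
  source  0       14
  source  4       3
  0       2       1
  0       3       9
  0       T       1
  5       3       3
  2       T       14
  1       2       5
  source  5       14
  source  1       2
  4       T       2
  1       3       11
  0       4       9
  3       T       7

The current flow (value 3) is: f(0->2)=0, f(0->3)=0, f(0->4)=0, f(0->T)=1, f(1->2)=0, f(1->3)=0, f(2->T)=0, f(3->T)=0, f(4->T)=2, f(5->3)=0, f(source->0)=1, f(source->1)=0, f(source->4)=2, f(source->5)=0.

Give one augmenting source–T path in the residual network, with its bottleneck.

source->0->2->T, bottleneck 1

Residual along source->0->2->T: source->0: 13, 0->2: 1, 2->T: 14.
Bottleneck = min = 1.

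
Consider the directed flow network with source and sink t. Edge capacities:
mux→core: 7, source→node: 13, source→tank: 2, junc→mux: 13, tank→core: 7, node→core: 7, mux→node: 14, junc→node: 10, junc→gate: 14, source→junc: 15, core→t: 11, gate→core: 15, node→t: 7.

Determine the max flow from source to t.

Augment source→node→t: bottleneck 7. Total 7.
Augment source→tank→core→t: bottleneck 2. Total 9.
Augment source→node→core→t: bottleneck 6. Total 15.
Augment source→junc→mux→core→t: bottleneck 3. Total 18.
No augmenting path remains in the residual graph.

18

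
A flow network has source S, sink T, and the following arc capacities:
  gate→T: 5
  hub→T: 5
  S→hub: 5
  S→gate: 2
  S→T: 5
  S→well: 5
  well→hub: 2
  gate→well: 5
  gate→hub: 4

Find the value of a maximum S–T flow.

12

Augment S→T: bottleneck 5. Total 5.
Augment S→gate→T: bottleneck 2. Total 7.
Augment S→hub→T: bottleneck 5. Total 12.
No augmenting path remains in the residual graph.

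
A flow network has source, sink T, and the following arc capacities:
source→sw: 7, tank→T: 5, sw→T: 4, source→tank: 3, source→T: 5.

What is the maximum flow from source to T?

Augment source→T: bottleneck 5. Total 5.
Augment source→tank→T: bottleneck 3. Total 8.
Augment source→sw→T: bottleneck 4. Total 12.
No augmenting path remains in the residual graph.

12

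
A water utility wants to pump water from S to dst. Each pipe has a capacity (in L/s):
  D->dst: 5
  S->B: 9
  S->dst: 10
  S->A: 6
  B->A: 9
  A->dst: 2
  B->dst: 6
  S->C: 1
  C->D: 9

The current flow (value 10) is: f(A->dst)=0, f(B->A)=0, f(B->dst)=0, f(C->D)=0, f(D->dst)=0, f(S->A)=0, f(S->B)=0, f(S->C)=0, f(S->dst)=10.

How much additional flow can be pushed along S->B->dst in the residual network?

6

Residual capacities along the path: S->B: 9, B->dst: 6.
Minimum is 6.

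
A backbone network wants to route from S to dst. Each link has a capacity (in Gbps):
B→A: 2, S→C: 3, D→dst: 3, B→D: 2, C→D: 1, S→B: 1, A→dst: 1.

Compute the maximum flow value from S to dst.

2

Augment S→B→A→dst: bottleneck 1. Total 1.
Augment S→C→D→dst: bottleneck 1. Total 2.
No augmenting path remains in the residual graph.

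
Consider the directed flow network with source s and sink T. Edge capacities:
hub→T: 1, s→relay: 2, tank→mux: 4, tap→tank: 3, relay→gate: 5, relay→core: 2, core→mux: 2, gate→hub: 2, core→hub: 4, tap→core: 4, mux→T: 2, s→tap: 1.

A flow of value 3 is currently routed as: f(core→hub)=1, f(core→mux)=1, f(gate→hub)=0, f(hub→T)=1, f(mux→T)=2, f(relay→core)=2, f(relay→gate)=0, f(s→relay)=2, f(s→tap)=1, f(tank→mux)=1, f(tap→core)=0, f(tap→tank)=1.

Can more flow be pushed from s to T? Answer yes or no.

No

Residual reachable from s: {s}; T is not reachable.
Saturated cut: s→tap, s→relay with total capacity 3 = current flow value. Flow is maximum.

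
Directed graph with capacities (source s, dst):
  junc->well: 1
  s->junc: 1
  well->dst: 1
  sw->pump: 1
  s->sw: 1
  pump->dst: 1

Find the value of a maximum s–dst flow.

Augment s->sw->pump->dst: bottleneck 1. Total 1.
Augment s->junc->well->dst: bottleneck 1. Total 2.
No augmenting path remains in the residual graph.

2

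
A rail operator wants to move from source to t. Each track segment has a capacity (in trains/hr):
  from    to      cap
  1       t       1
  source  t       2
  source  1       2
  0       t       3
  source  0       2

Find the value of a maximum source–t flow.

5

Augment source→t: bottleneck 2. Total 2.
Augment source→0→t: bottleneck 2. Total 4.
Augment source→1→t: bottleneck 1. Total 5.
No augmenting path remains in the residual graph.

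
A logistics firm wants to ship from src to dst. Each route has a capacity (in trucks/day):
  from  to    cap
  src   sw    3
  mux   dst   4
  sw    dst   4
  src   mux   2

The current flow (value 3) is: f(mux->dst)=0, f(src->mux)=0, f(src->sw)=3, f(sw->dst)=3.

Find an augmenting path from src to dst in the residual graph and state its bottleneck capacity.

Residual along src->mux->dst: src->mux: 2, mux->dst: 4.
Bottleneck = min = 2.

src->mux->dst, bottleneck 2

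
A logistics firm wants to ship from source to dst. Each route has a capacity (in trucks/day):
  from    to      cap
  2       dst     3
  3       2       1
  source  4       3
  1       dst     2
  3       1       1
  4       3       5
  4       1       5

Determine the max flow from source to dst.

Augment source→4→1→dst: bottleneck 2. Total 2.
Augment source→4→3→2→dst: bottleneck 1. Total 3.
No augmenting path remains in the residual graph.

3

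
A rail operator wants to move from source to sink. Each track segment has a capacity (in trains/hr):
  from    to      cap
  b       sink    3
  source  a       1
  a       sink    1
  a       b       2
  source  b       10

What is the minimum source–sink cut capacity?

4

Max flow = 4 (via 2 augmenting paths).
In the residual at optimum, the set reachable from source is {b, source}.
Cut edges: source->a (cap 1), b->sink (cap 3). Sum = 4.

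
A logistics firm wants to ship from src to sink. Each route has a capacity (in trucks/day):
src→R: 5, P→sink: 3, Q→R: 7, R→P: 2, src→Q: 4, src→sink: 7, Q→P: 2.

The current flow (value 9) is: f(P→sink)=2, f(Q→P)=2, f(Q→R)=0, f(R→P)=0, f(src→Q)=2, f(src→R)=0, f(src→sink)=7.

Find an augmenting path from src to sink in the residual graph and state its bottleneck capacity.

src→R→P→sink, bottleneck 1

Residual along src→R→P→sink: src→R: 5, R→P: 2, P→sink: 1.
Bottleneck = min = 1.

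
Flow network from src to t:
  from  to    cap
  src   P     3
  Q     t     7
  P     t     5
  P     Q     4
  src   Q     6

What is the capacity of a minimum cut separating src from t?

Max flow = 9 (via 2 augmenting paths).
In the residual at optimum, the set reachable from src is {src}.
Cut edges: src→P (cap 3), src→Q (cap 6). Sum = 9.

9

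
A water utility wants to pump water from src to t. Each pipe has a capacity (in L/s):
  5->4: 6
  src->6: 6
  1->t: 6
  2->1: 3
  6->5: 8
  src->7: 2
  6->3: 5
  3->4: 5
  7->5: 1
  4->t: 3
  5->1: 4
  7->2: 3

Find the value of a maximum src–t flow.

Augment src->6->3->4->t: bottleneck 3. Total 3.
Augment src->6->5->1->t: bottleneck 3. Total 6.
Augment src->7->5->1->t: bottleneck 1. Total 7.
Augment src->7->2->1->t: bottleneck 1. Total 8.
No augmenting path remains in the residual graph.

8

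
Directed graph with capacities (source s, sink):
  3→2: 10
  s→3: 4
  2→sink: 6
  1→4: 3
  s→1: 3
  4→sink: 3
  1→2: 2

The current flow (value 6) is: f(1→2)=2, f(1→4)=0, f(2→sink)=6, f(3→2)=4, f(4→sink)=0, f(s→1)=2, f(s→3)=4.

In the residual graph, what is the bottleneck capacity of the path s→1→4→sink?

1

Residual capacities along the path: s→1: 1, 1→4: 3, 4→sink: 3.
Minimum is 1.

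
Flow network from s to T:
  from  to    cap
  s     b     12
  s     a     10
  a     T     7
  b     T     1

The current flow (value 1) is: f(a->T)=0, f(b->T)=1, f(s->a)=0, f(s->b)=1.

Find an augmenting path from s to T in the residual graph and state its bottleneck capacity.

Residual along s->a->T: s->a: 10, a->T: 7.
Bottleneck = min = 7.

s->a->T, bottleneck 7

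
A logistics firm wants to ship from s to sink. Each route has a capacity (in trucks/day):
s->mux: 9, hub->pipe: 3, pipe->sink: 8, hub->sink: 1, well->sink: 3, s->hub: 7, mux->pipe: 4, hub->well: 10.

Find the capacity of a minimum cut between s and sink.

11

Max flow = 11 (via 4 augmenting paths).
In the residual at optimum, the set reachable from s is {mux, s}.
Cut edges: s->hub (cap 7), mux->pipe (cap 4). Sum = 11.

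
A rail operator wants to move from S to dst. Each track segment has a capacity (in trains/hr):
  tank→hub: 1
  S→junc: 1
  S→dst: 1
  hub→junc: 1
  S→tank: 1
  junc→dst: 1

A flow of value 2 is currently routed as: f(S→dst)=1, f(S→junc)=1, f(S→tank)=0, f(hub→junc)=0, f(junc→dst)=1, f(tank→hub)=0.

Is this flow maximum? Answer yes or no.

Yes

Residual reachable from S: {S, hub, junc, tank}; dst is not reachable.
Saturated cut: S→dst, junc→dst with total capacity 2 = current flow value. Flow is maximum.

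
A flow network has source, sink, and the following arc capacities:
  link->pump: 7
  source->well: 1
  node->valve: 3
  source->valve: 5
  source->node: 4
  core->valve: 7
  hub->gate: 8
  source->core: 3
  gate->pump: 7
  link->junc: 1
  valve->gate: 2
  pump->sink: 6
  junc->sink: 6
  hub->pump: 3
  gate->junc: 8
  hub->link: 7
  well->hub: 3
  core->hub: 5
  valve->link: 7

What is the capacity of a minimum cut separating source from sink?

12

Max flow = 12 (via 7 augmenting paths).
In the residual at optimum, the set reachable from source is {node, source}.
Cut edges: source->core (cap 3), source->well (cap 1), source->valve (cap 5), node->valve (cap 3). Sum = 12.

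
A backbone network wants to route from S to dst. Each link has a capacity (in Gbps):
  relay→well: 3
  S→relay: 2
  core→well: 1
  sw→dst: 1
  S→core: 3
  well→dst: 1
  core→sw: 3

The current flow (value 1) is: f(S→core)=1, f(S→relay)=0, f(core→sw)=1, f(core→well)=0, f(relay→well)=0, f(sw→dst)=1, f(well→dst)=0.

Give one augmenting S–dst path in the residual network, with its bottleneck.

S→core→well→dst, bottleneck 1

Residual along S→core→well→dst: S→core: 2, core→well: 1, well→dst: 1.
Bottleneck = min = 1.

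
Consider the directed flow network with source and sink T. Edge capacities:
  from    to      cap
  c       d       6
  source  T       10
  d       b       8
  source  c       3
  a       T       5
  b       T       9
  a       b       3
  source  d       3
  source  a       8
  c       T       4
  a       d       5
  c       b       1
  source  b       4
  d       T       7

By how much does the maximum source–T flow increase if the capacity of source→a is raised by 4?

4

Original max flow = 28.
After raising cap(source→a), augmenting paths through that edge carry 4 more units.
New max flow = 32. Increase = 4.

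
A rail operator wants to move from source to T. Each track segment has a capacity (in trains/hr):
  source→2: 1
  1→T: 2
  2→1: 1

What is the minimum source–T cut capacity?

Max flow = 1 (via 1 augmenting path).
In the residual at optimum, the set reachable from source is {source}.
Cut edges: source→2 (cap 1). Sum = 1.

1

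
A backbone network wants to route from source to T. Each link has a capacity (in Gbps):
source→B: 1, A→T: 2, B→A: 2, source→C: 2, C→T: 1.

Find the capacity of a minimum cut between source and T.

2

Max flow = 2 (via 2 augmenting paths).
In the residual at optimum, the set reachable from source is {C, source}.
Cut edges: source→B (cap 1), C→T (cap 1). Sum = 2.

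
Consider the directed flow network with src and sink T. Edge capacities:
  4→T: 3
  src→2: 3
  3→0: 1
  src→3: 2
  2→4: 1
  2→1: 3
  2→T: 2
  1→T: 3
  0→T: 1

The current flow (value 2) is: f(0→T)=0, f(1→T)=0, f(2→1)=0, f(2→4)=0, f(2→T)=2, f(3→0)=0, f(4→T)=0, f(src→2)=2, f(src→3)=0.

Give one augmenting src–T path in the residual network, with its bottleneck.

src→2→1→T, bottleneck 1

Residual along src→2→1→T: src→2: 1, 2→1: 3, 1→T: 3.
Bottleneck = min = 1.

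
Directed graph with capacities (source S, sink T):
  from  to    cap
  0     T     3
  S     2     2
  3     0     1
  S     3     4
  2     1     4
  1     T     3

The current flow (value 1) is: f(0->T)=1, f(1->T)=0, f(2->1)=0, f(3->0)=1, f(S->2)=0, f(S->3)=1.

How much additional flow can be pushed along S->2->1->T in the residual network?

2

Residual capacities along the path: S->2: 2, 2->1: 4, 1->T: 3.
Minimum is 2.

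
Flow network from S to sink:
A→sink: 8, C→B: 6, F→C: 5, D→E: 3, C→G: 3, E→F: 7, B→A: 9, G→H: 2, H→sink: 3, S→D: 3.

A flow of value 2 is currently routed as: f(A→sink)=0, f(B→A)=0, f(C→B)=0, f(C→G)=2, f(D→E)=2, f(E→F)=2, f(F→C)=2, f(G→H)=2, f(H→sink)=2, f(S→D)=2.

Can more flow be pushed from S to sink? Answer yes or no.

Yes

Residual path S→D→E→F→C→B→A→sink has bottleneck 1 > 0.
Pushing 1 along it raises the flow to 3, so the given flow is not maximum.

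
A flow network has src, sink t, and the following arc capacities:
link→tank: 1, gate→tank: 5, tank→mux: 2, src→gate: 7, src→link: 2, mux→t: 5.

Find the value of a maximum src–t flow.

Augment src→link→tank→mux→t: bottleneck 1. Total 1.
Augment src→gate→tank→mux→t: bottleneck 1. Total 2.
No augmenting path remains in the residual graph.

2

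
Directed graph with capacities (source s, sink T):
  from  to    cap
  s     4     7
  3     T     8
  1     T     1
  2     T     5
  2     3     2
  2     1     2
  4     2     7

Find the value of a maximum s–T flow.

Augment s->4->2->T: bottleneck 5. Total 5.
Augment s->4->2->1->T: bottleneck 1. Total 6.
Augment s->4->2->3->T: bottleneck 1. Total 7.
No augmenting path remains in the residual graph.

7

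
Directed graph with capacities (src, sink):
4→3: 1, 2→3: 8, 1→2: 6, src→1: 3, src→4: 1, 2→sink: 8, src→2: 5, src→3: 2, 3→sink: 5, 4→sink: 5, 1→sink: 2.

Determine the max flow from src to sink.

11

Augment src→1→sink: bottleneck 2. Total 2.
Augment src→4→sink: bottleneck 1. Total 3.
Augment src→2→sink: bottleneck 5. Total 8.
Augment src→3→sink: bottleneck 2. Total 10.
Augment src→1→2→sink: bottleneck 1. Total 11.
No augmenting path remains in the residual graph.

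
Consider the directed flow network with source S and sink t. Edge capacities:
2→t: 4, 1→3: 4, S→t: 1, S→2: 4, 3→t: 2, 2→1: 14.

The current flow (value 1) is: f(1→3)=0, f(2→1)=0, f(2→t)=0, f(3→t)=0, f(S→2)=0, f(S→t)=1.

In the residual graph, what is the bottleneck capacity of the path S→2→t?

Residual capacities along the path: S→2: 4, 2→t: 4.
Minimum is 4.

4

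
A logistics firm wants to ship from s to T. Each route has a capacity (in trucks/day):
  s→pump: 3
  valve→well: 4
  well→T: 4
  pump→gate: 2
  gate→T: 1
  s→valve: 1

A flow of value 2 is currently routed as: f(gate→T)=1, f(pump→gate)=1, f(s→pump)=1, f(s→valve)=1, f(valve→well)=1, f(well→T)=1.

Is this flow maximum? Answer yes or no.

Yes

Residual reachable from s: {gate, pump, s}; T is not reachable.
Saturated cut: s→valve, gate→T with total capacity 2 = current flow value. Flow is maximum.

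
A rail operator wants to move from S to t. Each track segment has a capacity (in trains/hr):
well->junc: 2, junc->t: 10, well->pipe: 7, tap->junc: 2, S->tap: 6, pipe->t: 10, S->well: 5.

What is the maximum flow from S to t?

7

Augment S->tap->junc->t: bottleneck 2. Total 2.
Augment S->well->junc->t: bottleneck 2. Total 4.
Augment S->well->pipe->t: bottleneck 3. Total 7.
No augmenting path remains in the residual graph.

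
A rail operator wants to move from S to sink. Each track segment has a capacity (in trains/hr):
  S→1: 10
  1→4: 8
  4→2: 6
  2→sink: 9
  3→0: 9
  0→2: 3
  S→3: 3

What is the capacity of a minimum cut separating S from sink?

Max flow = 9 (via 2 augmenting paths).
In the residual at optimum, the set reachable from S is {1, 4, S}.
Cut edges: S→3 (cap 3), 4→2 (cap 6). Sum = 9.

9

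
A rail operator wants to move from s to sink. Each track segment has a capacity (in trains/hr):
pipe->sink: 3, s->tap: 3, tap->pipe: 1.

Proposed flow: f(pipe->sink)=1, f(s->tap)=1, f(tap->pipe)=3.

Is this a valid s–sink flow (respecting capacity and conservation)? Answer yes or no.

Capacity violated on tap->pipe: flow 3 > capacity 1.

No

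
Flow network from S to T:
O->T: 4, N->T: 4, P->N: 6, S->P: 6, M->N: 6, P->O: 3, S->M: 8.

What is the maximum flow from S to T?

Augment S->M->N->T: bottleneck 4. Total 4.
Augment S->P->O->T: bottleneck 3. Total 7.
No augmenting path remains in the residual graph.

7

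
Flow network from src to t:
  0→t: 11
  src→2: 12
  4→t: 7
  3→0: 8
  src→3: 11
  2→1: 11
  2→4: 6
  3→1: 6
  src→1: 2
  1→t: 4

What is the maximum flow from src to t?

18

Augment src→1→t: bottleneck 2. Total 2.
Augment src→3→0→t: bottleneck 8. Total 10.
Augment src→3→1→t: bottleneck 2. Total 12.
Augment src→2→4→t: bottleneck 6. Total 18.
No augmenting path remains in the residual graph.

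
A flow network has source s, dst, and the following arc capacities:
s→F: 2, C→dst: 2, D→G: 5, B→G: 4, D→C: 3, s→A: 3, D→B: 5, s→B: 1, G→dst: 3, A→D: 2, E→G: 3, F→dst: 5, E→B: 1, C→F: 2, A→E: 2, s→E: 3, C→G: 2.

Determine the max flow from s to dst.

Augment s→F→dst: bottleneck 2. Total 2.
Augment s→E→G→dst: bottleneck 3. Total 5.
Augment s→A→D→C→dst: bottleneck 2. Total 7.
No augmenting path remains in the residual graph.

7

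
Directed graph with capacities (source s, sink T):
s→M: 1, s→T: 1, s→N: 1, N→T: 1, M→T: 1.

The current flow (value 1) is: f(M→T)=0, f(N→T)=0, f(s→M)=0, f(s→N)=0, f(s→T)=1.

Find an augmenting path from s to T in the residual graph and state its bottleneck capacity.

s→M→T, bottleneck 1

Residual along s→M→T: s→M: 1, M→T: 1.
Bottleneck = min = 1.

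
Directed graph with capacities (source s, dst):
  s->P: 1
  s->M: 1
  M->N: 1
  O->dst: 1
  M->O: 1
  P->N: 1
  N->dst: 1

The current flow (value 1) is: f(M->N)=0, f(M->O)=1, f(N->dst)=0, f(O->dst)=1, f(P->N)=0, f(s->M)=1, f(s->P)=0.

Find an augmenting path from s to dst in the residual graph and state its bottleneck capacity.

s->P->N->dst, bottleneck 1

Residual along s->P->N->dst: s->P: 1, P->N: 1, N->dst: 1.
Bottleneck = min = 1.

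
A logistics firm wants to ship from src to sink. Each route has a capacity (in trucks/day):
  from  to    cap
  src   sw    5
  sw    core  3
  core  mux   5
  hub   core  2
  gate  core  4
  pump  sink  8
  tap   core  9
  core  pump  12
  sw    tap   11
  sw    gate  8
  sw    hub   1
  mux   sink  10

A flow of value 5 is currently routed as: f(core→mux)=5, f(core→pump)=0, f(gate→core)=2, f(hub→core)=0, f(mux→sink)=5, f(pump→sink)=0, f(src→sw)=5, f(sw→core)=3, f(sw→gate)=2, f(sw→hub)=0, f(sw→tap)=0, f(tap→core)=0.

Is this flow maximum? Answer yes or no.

Residual reachable from src: {src}; sink is not reachable.
Saturated cut: src→sw with total capacity 5 = current flow value. Flow is maximum.

Yes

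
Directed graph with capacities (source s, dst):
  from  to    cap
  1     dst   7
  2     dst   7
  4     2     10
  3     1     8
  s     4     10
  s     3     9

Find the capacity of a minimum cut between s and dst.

Max flow = 14 (via 2 augmenting paths).
In the residual at optimum, the set reachable from s is {1, 2, 3, 4, s}.
Cut edges: 2→dst (cap 7), 1→dst (cap 7). Sum = 14.

14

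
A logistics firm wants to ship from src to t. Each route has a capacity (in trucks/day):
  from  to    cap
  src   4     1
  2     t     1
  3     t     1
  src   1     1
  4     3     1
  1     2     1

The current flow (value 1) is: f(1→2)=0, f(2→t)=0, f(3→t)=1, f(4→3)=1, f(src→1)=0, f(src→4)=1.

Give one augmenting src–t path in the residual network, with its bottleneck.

Residual along src→1→2→t: src→1: 1, 1→2: 1, 2→t: 1.
Bottleneck = min = 1.

src→1→2→t, bottleneck 1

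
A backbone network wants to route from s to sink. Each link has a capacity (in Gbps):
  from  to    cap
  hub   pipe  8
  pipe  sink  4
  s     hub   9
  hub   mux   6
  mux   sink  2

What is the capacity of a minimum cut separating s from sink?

Max flow = 6 (via 2 augmenting paths).
In the residual at optimum, the set reachable from s is {hub, mux, pipe, s}.
Cut edges: pipe→sink (cap 4), mux→sink (cap 2). Sum = 6.

6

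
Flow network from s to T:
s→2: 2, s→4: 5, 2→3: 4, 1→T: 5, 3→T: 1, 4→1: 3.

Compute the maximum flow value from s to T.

Augment s→4→1→T: bottleneck 3. Total 3.
Augment s→2→3→T: bottleneck 1. Total 4.
No augmenting path remains in the residual graph.

4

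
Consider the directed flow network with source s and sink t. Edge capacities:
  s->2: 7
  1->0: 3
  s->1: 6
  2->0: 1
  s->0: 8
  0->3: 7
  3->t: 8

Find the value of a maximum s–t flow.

7

Augment s->0->3->t: bottleneck 7. Total 7.
No augmenting path remains in the residual graph.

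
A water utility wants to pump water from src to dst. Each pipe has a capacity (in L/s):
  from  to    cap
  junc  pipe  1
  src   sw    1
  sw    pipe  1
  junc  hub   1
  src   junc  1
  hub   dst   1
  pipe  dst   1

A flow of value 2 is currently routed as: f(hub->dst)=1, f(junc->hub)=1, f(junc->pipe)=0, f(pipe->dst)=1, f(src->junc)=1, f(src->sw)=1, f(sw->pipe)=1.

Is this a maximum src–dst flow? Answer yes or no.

Residual reachable from src: {src}; dst is not reachable.
Saturated cut: src->junc, src->sw with total capacity 2 = current flow value. Flow is maximum.

Yes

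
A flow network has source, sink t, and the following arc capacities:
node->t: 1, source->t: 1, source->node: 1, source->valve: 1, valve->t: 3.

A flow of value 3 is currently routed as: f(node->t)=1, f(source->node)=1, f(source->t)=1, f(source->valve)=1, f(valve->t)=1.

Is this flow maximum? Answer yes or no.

Residual reachable from source: {source}; t is not reachable.
Saturated cut: source->valve, source->node, source->t with total capacity 3 = current flow value. Flow is maximum.

Yes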